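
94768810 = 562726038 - 467957228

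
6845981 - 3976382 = 2869599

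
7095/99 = 71 + 2/3=71.67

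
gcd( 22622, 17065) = 1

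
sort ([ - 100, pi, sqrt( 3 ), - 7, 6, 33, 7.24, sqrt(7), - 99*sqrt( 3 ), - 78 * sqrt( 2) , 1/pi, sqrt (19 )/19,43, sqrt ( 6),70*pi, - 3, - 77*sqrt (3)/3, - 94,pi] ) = [ - 99 *sqrt( 3), - 78*sqrt( 2 ), - 100, - 94, - 77*sqrt( 3)/3,-7 , - 3, sqrt ( 19)/19, 1/pi,sqrt(3 ) , sqrt( 6 ),  sqrt( 7),pi, pi,6,7.24,33 , 43, 70*pi]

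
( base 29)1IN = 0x56a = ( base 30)1g6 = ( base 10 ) 1386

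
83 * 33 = 2739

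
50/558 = 25/279 = 0.09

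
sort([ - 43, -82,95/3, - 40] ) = [ - 82, - 43, - 40,  95/3] 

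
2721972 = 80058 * 34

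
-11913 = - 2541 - 9372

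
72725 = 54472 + 18253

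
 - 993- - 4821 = 3828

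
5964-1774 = 4190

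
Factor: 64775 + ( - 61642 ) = 13^1*241^1 = 3133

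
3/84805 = 3/84805 = 0.00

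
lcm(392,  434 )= 12152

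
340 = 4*85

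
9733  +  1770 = 11503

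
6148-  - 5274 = 11422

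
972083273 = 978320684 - 6237411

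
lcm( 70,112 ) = 560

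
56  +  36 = 92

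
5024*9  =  45216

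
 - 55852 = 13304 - 69156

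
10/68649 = 10/68649=0.00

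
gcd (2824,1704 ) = 8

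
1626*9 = 14634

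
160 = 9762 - 9602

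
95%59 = 36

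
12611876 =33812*373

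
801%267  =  0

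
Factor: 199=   199^1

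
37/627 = 37/627 =0.06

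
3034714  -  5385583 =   -  2350869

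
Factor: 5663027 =5663027^1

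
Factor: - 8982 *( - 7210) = 2^2 * 3^2 * 5^1 * 7^1 * 103^1*499^1 = 64760220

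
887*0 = 0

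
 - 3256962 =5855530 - 9112492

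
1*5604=5604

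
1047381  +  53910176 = 54957557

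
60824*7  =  425768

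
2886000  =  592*4875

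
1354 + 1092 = 2446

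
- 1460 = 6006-7466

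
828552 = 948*874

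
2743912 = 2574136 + 169776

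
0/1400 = 0 = 0.00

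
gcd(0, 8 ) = 8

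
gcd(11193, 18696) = 123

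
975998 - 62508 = 913490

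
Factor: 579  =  3^1*193^1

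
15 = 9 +6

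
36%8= 4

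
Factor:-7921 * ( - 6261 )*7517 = 372793444977 = 3^1*89^2 * 2087^1 * 7517^1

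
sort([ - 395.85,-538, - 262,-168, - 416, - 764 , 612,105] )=[-764, - 538, - 416,-395.85,-262 , - 168 , 105,612]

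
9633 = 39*247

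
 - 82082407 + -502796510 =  - 584878917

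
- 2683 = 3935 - 6618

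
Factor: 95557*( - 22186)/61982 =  - 7^1*11^1 * 73^1*1823^(-1)*11093^1  =  - 62353753/1823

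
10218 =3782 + 6436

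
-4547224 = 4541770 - 9088994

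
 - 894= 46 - 940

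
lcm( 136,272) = 272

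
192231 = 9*21359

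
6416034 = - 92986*( - 69 )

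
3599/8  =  449 + 7/8= 449.88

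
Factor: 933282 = 2^1 *3^4*7^1 * 823^1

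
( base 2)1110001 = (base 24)4H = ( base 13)89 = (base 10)113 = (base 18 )65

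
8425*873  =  7355025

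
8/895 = 8/895 = 0.01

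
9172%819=163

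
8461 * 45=380745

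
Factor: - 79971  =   - 3^1*19^1*23^1*61^1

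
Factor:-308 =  - 2^2*7^1 *11^1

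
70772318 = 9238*7661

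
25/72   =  25/72=0.35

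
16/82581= 16/82581 = 0.00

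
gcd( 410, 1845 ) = 205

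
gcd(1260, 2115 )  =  45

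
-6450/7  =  -6450/7 = - 921.43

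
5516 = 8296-2780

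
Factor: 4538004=2^2 * 3^1*378167^1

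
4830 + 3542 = 8372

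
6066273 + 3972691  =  10038964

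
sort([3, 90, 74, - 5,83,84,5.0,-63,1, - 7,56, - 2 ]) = [  -  63, - 7,- 5 , - 2,1, 3, 5.0,56,74 , 83,84,90 ]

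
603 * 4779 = 2881737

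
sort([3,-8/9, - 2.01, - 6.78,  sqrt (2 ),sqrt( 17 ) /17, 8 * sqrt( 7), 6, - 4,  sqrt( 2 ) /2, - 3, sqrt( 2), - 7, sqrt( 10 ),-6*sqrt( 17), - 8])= [ - 6*sqrt( 17),  -  8, - 7,-6.78, - 4,-3, - 2.01, - 8/9,  sqrt( 17) /17, sqrt(2)/2, sqrt(2) , sqrt( 2), 3,  sqrt ( 10),6, 8 * sqrt ( 7 )] 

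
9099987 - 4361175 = 4738812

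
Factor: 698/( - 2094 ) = - 3^(-1 ) =- 1/3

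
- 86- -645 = 559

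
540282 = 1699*318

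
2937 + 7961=10898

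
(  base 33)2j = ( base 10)85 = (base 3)10011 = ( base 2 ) 1010101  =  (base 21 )41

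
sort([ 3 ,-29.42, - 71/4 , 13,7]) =[ - 29.42,-71/4,  3,7,13] 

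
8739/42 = 2913/14=   208.07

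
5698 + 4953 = 10651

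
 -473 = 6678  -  7151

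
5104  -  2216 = 2888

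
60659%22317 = 16025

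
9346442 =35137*266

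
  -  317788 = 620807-938595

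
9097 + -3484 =5613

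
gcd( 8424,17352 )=72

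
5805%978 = 915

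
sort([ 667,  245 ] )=[ 245, 667]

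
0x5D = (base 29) 36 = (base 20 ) 4d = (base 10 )93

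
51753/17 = 3044 + 5/17 = 3044.29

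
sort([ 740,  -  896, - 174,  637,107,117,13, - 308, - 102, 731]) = [ - 896, - 308, - 174, - 102, 13 , 107, 117 , 637,731,  740]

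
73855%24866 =24123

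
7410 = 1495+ 5915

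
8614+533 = 9147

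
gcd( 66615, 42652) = 1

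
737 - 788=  - 51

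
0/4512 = 0 = 0.00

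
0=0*896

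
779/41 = 19  =  19.00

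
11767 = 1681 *7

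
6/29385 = 2/9795 = 0.00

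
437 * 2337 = 1021269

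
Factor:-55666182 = - 2^1*3^1*11^1*13^1*64879^1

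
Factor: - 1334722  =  -2^1*667361^1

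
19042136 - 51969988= -32927852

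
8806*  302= 2659412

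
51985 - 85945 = - 33960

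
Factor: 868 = 2^2*  7^1*31^1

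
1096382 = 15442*71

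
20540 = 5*4108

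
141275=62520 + 78755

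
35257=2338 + 32919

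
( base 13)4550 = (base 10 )9698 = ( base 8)22742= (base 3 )111022012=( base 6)112522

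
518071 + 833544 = 1351615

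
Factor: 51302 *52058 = 2^2 * 113^1*227^1*26029^1 =2670679516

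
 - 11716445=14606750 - 26323195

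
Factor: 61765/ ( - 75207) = -5615/6837 = - 3^( - 1 )*5^1 * 43^( - 1 )*53^( - 1)*1123^1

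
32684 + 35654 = 68338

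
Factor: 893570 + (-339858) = 2^4*34607^1 =553712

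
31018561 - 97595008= -66576447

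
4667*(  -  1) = -4667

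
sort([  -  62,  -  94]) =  [- 94 , - 62 ]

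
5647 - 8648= - 3001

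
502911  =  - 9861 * ( - 51) 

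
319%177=142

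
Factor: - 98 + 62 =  - 2^2 * 3^2 =- 36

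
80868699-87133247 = -6264548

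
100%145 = 100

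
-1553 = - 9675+8122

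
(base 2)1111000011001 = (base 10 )7705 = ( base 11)5875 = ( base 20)j55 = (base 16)1E19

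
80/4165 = 16/833 = 0.02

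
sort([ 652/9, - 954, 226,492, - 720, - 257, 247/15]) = [-954, - 720, - 257, 247/15, 652/9, 226,492 ] 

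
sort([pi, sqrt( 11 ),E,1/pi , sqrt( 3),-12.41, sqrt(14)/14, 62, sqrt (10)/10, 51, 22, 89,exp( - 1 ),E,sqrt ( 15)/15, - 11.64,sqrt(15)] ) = [-12.41, - 11.64, sqrt( 15)/15,sqrt( 14)/14, sqrt( 10 ) /10, 1/pi, exp(- 1 ), sqrt(3 ), E, E, pi, sqrt(11),sqrt( 15), 22, 51, 62 , 89 ] 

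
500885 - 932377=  - 431492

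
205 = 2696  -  2491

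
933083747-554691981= 378391766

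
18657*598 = 11156886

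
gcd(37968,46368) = 336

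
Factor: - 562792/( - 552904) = 11^ (-1)  *  61^(-1 ) * 683^1 = 683/671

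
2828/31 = 91 + 7/31 = 91.23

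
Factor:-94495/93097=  - 5^1*18899^1*93097^ ( - 1 ) 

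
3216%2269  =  947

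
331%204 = 127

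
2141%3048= 2141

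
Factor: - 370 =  - 2^1*5^1*37^1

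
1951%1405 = 546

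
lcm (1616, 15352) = 30704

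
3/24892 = 3/24892 = 0.00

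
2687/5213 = 2687/5213=0.52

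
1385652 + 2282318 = 3667970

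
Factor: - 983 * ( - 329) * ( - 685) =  - 5^1*7^1*47^1*137^1*983^1 =-221533795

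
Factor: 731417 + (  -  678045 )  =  53372 = 2^2 * 11^1 * 1213^1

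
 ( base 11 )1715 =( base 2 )100010010010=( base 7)6253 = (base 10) 2194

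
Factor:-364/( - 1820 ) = 1/5 = 5^( - 1 ) 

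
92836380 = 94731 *980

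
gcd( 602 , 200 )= 2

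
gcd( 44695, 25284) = 7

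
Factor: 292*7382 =2^3*  73^1*3691^1 = 2155544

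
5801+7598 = 13399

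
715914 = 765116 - 49202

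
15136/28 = 3784/7 = 540.57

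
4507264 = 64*70426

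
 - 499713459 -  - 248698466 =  - 251014993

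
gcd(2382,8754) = 6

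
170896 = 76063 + 94833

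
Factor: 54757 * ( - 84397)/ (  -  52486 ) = 4621326529/52486 = 2^( - 1) * 7^(  -  1)*17^1 * 23^(-1 )*37^1*163^( - 1 ) * 2281^1*3221^1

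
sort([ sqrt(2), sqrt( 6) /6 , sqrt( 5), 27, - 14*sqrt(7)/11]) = [ - 14*sqrt(7 )/11, sqrt( 6) /6, sqrt ( 2), sqrt(5), 27 ] 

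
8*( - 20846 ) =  - 166768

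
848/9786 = 424/4893  =  0.09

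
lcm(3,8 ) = 24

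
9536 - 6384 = 3152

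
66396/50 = 33198/25 = 1327.92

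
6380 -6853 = -473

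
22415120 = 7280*3079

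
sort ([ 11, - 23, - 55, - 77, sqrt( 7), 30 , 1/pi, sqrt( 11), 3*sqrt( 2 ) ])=[ - 77, - 55, - 23, 1/pi, sqrt(7), sqrt ( 11 ), 3*sqrt ( 2 ),11, 30]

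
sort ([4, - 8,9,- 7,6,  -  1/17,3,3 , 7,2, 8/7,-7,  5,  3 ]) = [ - 8,-7,-7 ,-1/17,8/7,2,  3, 3, 3,4,  5,6,7 , 9 ]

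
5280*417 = 2201760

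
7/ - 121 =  - 7/121  =  -0.06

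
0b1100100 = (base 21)4g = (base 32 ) 34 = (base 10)100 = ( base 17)5f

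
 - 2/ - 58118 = 1/29059 =0.00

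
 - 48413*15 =-726195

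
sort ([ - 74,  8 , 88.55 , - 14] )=[-74, - 14, 8 , 88.55] 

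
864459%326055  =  212349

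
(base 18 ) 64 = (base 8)160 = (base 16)70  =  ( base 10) 112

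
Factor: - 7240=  - 2^3*5^1*181^1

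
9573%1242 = 879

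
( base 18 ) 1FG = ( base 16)262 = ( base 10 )610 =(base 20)1AA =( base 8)1142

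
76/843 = 76/843 = 0.09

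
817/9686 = 817/9686 = 0.08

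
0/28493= 0= 0.00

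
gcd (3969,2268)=567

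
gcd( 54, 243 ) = 27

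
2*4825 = 9650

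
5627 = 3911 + 1716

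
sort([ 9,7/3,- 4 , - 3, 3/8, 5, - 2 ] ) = [-4, - 3, - 2, 3/8, 7/3, 5,9 ]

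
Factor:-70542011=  - 70542011^1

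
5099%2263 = 573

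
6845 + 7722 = 14567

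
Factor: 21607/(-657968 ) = -2^(-4)*31^1 * 59^ ( -1 ) = - 31/944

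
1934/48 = 967/24 =40.29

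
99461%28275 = 14636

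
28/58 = 14/29=0.48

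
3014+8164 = 11178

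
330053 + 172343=502396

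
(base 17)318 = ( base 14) 47A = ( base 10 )892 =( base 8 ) 1574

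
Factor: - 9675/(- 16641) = 5^2 * 43^( - 1) = 25/43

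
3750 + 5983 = 9733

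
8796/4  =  2199 = 2199.00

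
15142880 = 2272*6665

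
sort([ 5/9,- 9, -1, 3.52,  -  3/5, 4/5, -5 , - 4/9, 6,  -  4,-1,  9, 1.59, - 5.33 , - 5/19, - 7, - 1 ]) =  [-9, - 7, - 5.33, - 5, - 4, - 1,- 1, - 1, - 3/5, - 4/9, - 5/19, 5/9 , 4/5, 1.59,3.52,  6,9]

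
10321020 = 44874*230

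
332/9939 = 332/9939 = 0.03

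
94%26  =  16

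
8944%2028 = 832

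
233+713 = 946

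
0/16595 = 0 = 0.00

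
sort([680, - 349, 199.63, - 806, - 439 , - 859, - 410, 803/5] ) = [ - 859, - 806, - 439, - 410, - 349, 803/5,199.63, 680 ]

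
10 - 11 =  - 1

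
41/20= 2 + 1/20 = 2.05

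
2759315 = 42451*65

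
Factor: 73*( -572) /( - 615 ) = 41756/615 = 2^2*3^ ( - 1)*5^ (- 1)*11^1*13^1  *41^(-1)*73^1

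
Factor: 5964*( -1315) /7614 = -2^1*3^ ( - 3 )*5^1*7^1*47^( - 1)*71^1*263^1 = - 1307110/1269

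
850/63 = 850/63 =13.49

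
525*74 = 38850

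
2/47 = 2/47 = 0.04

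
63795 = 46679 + 17116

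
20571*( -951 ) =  - 19563021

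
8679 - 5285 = 3394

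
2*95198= 190396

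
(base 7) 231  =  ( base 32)3o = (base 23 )55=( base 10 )120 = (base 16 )78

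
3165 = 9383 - 6218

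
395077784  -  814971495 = - 419893711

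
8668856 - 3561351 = 5107505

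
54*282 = 15228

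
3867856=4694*824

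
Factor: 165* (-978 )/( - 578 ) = 3^2*5^1*11^1*17^ ( - 2)*163^1 = 80685/289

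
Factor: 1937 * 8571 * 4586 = 2^1*3^1*13^1*149^1*2293^1*2857^1 = 76136895822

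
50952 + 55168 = 106120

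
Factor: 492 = 2^2*3^1*41^1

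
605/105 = 121/21 = 5.76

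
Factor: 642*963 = 2^1 * 3^3* 107^2=618246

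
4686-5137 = - 451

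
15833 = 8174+7659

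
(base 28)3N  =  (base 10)107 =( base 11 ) 98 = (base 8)153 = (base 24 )4B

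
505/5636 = 505/5636 = 0.09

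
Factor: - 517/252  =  -2^( - 2)*3^( - 2)* 7^( - 1)*11^1 *47^1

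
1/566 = 1/566 = 0.00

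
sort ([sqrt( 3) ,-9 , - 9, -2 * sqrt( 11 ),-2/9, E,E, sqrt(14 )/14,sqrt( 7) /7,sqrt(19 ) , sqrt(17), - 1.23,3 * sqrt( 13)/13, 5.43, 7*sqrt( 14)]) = [ -9, - 9, - 2*sqrt( 11), - 1.23, - 2/9,sqrt( 14)/14, sqrt( 7) /7, 3 * sqrt( 13)/13,sqrt(3),E,E, sqrt(17 ),sqrt(19 ),5.43,7* sqrt( 14)]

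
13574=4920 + 8654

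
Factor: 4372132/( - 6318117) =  - 2^2*3^( - 2 ) * 13^( - 1 ) * 54001^( - 1)*1093033^1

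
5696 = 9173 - 3477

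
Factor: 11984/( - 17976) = - 2^1*3^( - 1)  =  - 2/3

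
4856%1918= 1020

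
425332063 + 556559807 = 981891870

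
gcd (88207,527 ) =1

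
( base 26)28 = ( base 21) 2I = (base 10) 60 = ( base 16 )3c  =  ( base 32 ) 1S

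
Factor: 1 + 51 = 2^2 * 13^1 = 52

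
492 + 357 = 849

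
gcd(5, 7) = 1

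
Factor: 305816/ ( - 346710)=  - 2^2*3^(- 1) * 5^( - 1)*13^( - 1 )*43^1 = -  172/195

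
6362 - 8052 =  - 1690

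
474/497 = 474/497 =0.95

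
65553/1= 65553  =  65553.00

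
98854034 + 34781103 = 133635137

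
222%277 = 222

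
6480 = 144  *45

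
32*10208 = 326656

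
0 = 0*907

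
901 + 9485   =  10386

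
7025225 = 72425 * 97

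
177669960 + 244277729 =421947689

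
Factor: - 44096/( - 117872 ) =2^2 * 13^1*139^( - 1) = 52/139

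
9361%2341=2338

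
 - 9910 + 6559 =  -3351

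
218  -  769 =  - 551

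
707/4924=707/4924 = 0.14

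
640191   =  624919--15272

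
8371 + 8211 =16582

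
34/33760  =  17/16880 = 0.00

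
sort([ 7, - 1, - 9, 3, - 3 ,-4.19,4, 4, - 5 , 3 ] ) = [ - 9, - 5, - 4.19, - 3 ,-1, 3 , 3, 4,  4, 7 ]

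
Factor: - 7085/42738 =-2^( - 1)*3^( - 1)* 5^1*13^1*17^ (-1)*109^1 * 419^(-1)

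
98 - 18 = 80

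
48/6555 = 16/2185 = 0.01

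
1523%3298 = 1523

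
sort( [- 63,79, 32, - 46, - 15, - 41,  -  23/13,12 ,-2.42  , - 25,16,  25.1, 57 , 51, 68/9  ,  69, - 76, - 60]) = [ - 76,  -  63, - 60, - 46,-41, - 25, - 15,- 2.42 , - 23/13,68/9, 12, 16,25.1, 32, 51, 57,69,79 ]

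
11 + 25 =36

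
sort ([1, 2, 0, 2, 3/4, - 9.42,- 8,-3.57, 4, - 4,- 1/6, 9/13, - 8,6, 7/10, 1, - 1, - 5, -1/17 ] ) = [  -  9.42,-8, - 8, - 5,-4,- 3.57, -1, - 1/6,-1/17,0, 9/13,7/10, 3/4, 1,1,2,  2, 4 , 6 ] 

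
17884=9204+8680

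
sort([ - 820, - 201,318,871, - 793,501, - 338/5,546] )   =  [ - 820, - 793, - 201,-338/5,318, 501, 546, 871] 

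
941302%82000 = 39302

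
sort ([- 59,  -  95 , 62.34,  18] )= [-95 , - 59, 18, 62.34 ] 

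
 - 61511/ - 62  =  992 + 7/62 = 992.11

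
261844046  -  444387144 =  - 182543098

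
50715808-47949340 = 2766468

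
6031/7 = 6031/7=861.57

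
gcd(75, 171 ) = 3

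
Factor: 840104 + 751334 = 1591438=2^1*17^1 * 46807^1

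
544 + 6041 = 6585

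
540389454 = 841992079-301602625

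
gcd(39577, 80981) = 1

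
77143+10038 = 87181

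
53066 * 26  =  1379716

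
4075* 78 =317850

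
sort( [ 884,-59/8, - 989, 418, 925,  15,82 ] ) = [  -  989,-59/8, 15,82, 418, 884, 925 ] 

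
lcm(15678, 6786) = 454662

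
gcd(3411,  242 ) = 1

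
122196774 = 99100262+23096512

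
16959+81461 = 98420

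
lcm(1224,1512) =25704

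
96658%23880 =1138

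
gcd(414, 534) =6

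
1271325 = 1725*737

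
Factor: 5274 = 2^1* 3^2*293^1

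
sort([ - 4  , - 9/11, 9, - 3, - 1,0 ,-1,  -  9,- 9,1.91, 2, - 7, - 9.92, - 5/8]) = [ - 9.92 , - 9, - 9,-7, -4,  -  3, - 1,- 1, - 9/11,-5/8,0,1.91,  2,9]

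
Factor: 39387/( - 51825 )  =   - 19/25 = -5^( - 2 ) * 19^1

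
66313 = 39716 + 26597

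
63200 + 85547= 148747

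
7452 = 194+7258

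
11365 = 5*2273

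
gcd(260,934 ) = 2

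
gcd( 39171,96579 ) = 3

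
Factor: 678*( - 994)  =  -673932 = -  2^2*3^1*7^1*71^1*113^1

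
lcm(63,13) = 819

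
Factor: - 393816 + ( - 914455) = -277^1*4723^1 = - 1308271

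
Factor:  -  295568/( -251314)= 2^3 * 7^1*13^1*619^( - 1) = 728/619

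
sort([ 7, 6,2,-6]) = [ -6, 2, 6, 7 ] 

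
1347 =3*449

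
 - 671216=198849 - 870065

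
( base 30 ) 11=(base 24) 17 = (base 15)21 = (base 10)31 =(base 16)1f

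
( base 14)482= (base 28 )142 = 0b1110000010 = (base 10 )898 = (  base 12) 62a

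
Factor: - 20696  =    -  2^3 * 13^1*199^1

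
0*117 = 0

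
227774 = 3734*61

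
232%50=32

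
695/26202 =695/26202 = 0.03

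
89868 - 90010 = -142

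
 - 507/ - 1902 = 169/634 = 0.27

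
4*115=460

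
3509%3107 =402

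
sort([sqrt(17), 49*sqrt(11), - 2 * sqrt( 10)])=[ - 2 * sqrt( 10),sqrt( 17 ), 49*sqrt(11) ]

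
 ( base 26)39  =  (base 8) 127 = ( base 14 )63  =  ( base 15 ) 5c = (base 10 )87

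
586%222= 142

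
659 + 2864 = 3523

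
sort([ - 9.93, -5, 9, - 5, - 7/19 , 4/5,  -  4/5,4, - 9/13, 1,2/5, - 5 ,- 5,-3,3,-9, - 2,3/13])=[ - 9.93, -9, - 5, - 5,- 5, - 5, - 3,  -  2,-4/5,  -  9/13,-7/19,3/13,2/5,4/5,1,3,4, 9]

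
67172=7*9596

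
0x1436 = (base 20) CIE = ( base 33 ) 4OQ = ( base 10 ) 5174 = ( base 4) 1100312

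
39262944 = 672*58427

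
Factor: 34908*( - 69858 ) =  - 2438603064 = - 2^3*3^3*2909^1 * 3881^1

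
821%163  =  6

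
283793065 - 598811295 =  - 315018230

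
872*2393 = 2086696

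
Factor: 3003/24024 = 1/8 = 2^(-3)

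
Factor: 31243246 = 2^1*17^1*23^1*39953^1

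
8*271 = 2168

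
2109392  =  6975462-4866070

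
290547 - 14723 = 275824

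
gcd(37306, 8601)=1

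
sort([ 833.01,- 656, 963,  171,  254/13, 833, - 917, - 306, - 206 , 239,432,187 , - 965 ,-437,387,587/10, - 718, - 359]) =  [ - 965, - 917, - 718,  -  656 , -437, - 359, - 306, - 206 , 254/13 , 587/10,171 , 187,  239, 387, 432,833,833.01, 963 ]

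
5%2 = 1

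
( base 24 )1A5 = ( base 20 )211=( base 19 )254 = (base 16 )335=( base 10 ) 821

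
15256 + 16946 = 32202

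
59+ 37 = 96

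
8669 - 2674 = 5995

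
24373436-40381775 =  - 16008339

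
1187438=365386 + 822052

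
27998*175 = 4899650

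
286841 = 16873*17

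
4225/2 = 2112+1/2 = 2112.50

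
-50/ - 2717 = 50/2717 = 0.02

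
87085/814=106 + 801/814 = 106.98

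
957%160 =157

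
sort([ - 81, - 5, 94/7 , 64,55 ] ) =[-81, -5 , 94/7, 55, 64]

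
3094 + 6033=9127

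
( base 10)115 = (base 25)4f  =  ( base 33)3G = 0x73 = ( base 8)163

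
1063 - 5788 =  - 4725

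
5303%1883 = 1537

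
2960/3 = 986 + 2/3 = 986.67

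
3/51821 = 3/51821 = 0.00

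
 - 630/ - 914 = 315/457 = 0.69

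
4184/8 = 523 = 523.00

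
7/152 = 7/152 =0.05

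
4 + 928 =932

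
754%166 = 90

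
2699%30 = 29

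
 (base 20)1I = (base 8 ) 46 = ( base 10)38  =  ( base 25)1d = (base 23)1f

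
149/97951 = 149/97951 = 0.00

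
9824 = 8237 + 1587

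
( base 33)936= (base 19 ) 1887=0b10011010110010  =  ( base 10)9906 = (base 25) FL6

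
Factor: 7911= 3^3*293^1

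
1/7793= 1/7793=0.00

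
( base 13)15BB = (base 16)C7C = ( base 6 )22444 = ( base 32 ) 33s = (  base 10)3196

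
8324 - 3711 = 4613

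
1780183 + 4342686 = 6122869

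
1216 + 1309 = 2525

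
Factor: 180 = 2^2*3^2*5^1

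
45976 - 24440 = 21536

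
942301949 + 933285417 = 1875587366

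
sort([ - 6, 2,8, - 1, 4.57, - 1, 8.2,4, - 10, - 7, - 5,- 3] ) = [  -  10, - 7, - 6, - 5,  -  3, - 1,-1, 2,4,4.57, 8,8.2]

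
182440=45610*4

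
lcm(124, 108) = 3348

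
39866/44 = 19933/22 = 906.05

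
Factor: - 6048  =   - 2^5 * 3^3*7^1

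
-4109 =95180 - 99289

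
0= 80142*0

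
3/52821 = 1/17607=   0.00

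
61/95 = 61/95 = 0.64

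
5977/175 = 34 + 27/175 = 34.15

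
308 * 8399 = 2586892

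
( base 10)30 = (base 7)42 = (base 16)1E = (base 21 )19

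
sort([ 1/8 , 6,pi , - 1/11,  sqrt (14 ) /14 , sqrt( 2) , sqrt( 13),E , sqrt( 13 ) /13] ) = [ -1/11,1/8  ,  sqrt(14 )/14, sqrt(13)/13 , sqrt( 2 ) , E, pi,sqrt( 13), 6 ] 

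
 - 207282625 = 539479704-746762329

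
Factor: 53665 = 5^1*10733^1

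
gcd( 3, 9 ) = 3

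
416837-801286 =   -  384449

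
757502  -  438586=318916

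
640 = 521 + 119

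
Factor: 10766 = 2^1 * 7^1*769^1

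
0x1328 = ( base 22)a2k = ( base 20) c54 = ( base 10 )4904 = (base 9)6648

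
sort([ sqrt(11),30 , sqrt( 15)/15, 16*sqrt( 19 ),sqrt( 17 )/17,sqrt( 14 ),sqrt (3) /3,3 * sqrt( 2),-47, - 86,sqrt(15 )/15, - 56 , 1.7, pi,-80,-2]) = [ - 86, - 80,-56, - 47,- 2,sqrt( 17 )/17, sqrt( 15)/15, sqrt (15 )/15,sqrt( 3)/3,  1.7 , pi,  sqrt( 11),sqrt( 14 ),3*sqrt( 2 ),30,16 *sqrt( 19)]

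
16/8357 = 16/8357 = 0.00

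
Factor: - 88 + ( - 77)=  - 165 = - 3^1*5^1 *11^1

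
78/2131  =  78/2131 =0.04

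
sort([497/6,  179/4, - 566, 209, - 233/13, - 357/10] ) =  [  -  566, - 357/10, - 233/13,179/4  ,  497/6, 209]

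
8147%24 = 11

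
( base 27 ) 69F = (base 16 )1218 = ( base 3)20100120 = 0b1001000011000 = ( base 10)4632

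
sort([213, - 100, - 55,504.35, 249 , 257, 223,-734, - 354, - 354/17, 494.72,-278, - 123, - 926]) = [ - 926 , - 734, - 354, - 278, - 123, - 100,-55, - 354/17, 213, 223 , 249,257, 494.72,504.35]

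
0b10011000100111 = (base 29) BHN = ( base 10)9767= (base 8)23047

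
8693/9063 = 8693/9063 = 0.96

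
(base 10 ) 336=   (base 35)9l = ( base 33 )A6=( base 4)11100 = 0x150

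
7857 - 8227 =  - 370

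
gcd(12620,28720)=20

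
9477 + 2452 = 11929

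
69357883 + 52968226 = 122326109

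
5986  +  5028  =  11014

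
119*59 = 7021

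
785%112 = 1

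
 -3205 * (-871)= 2791555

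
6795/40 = 1359/8= 169.88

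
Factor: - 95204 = -2^2*23801^1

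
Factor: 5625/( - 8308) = - 2^( - 2)*3^2 * 5^4*31^( - 1 )*67^( - 1 )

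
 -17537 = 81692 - 99229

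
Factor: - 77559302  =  -2^1*38779651^1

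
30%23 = 7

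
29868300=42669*700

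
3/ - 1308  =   - 1 + 435/436 =- 0.00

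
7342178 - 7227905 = 114273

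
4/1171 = 4/1171 = 0.00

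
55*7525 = 413875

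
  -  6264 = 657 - 6921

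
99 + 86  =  185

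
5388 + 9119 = 14507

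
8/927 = 8/927 = 0.01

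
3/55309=3/55309 = 0.00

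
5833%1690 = 763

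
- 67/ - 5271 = 67/5271  =  0.01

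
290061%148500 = 141561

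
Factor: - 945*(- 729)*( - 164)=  - 112980420  =  -2^2*3^9*5^1*7^1*41^1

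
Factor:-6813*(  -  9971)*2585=3^2 * 5^1*11^1 * 13^2 *47^1*59^1*757^1 = 175605313455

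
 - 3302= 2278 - 5580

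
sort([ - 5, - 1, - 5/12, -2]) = [-5, - 2, - 1,  -  5/12 ]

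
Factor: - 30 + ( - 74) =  - 2^3*13^1=-104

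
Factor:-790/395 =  -2^1 = - 2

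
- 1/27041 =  -1 + 27040/27041 = - 0.00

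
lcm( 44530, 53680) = 3918640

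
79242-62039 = 17203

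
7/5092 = 7/5092 = 0.00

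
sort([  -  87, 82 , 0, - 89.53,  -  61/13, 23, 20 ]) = [ - 89.53, - 87 , - 61/13,0, 20, 23,  82]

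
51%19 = 13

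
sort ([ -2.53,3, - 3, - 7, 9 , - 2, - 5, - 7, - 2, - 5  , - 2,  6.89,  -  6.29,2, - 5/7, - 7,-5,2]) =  [ - 7, - 7, - 7,- 6.29, - 5, - 5, - 5,-3, - 2.53, - 2,  -  2 , - 2, - 5/7, 2,2,3,6.89, 9 ] 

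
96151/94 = 96151/94 = 1022.88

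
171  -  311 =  - 140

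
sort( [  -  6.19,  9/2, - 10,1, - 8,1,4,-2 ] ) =[-10,- 8,-6.19,-2,1 , 1,4,9/2]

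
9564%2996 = 576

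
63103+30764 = 93867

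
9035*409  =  3695315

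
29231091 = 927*31533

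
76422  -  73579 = 2843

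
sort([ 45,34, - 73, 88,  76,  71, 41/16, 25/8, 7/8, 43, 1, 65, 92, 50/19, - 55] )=[- 73, - 55,7/8,1, 41/16, 50/19, 25/8,34,43,  45,  65,  71, 76, 88, 92 ]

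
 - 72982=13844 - 86826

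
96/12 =8 = 8.00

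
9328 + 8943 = 18271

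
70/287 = 10/41 =0.24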